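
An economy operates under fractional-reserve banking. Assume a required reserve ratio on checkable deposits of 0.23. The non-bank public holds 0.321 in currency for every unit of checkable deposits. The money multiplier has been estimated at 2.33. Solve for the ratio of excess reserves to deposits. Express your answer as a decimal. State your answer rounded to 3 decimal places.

Using m = 2.33. Since m = (1 + c)/(c + rr + e), the denominator satisfies c + rr + e = (1 + c)/m = (1 + 0.321) / 2.33 ≈ 0.566953.
With c = 0.321 and rr = 0.23, the ratio of excess reserves to deposits is 0.566953 − 0.321 − 0.23 = 0.015953.

0.016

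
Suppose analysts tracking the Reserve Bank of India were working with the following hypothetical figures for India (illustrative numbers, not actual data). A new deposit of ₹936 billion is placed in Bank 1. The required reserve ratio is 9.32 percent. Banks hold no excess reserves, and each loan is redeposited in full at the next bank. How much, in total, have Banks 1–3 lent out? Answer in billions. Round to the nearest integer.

₹2316 billion

Bank i lends (1 − rr)^i of the original deposit: Bank 1 lends 936·0.9068 = 848.7648, Bank 2 lends 936·0.9068² ≈ 769.6599, and so on.
Summing a geometric series: total = 936·[0.9068·(1 − 0.9068^3) / (1 − 0.9068)] ≈ 2316.3523 billion.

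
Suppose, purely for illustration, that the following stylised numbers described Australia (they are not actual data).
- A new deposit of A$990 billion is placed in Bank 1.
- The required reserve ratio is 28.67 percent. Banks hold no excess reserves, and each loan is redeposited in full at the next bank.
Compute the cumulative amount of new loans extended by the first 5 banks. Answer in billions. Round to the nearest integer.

Bank i lends (1 − rr)^i of the original deposit: Bank 1 lends 990·0.7133 = 706.1670, Bank 2 lends 990·0.7133² ≈ 503.7089, and so on.
Summing a geometric series: total = 990·[0.7133·(1 − 0.7133^5) / (1 − 0.7133)] ≈ 2008.2655 billion.

A$2008 billion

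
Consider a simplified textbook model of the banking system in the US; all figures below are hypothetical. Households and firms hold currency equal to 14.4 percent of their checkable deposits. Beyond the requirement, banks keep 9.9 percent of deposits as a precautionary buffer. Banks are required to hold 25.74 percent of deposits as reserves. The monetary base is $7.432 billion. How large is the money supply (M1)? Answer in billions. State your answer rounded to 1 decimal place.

$17.0 billion

The money multiplier is m = (1 + c) / (rr + e + c) = (1 + 0.144) / (0.2574 + 0.099 + 0.144) ≈ 2.2862.
So M = m × MB = 2.2862 × 7.432 ≈ 16.991 billion.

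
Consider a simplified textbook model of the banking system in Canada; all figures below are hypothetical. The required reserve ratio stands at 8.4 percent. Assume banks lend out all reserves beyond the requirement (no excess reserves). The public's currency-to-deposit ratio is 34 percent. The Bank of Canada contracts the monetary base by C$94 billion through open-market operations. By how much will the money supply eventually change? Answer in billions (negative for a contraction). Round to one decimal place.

-297.1 billion

The money multiplier is m = (1 + c) / (rr + c) = (1 + 0.34) / (0.084 + 0.34) ≈ 3.1604.
The sale removes 94 billion of base, so ΔM = m × ΔMB = 3.1604 × (−94) = -297.0776 billion.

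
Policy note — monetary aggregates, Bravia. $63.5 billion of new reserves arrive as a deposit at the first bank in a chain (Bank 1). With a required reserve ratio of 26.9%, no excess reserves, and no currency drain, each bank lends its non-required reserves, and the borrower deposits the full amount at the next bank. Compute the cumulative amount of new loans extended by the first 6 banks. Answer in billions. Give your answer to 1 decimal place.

$146.2 billion

Bank i lends (1 − rr)^i of the original deposit: Bank 1 lends 63.5·0.7310 = 46.4185, Bank 2 lends 63.5·0.7310² ≈ 33.9319, and so on.
Summing a geometric series: total = 63.5·[0.7310·(1 − 0.7310^6) / (1 − 0.7310)] ≈ 146.2300 billion.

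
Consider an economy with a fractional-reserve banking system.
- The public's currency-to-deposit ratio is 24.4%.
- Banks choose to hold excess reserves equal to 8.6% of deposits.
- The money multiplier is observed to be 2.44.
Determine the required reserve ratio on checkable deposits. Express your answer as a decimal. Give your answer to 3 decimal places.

Using m = 2.44. Since m = (1 + c)/(c + rr + e), the denominator satisfies c + rr + e = (1 + c)/m = (1 + 0.244) / 2.44 ≈ 0.509836.
With c = 0.244 and e = 0.086, the required reserve ratio on checkable deposits is 0.509836 − 0.244 − 0.086 = 0.179836.

0.180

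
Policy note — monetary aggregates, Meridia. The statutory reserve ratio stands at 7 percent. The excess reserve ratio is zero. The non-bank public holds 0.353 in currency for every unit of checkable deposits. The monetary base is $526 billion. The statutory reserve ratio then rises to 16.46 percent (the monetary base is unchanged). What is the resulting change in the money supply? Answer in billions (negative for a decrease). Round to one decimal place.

-307.5 billion

Initially m₁ = (1 + 0.353) / (0.07 + 0.353) ≈ 3.19858, so M₁ = 3.19858 × 526 ≈ 1682.4531 billion.
After the change m₂ = (1 + 0.353) / (0.1646 + 0.353) ≈ 2.61399, so M₂ = 2.61399 × 526 ≈ 1374.9587 billion.
ΔM = M₂ − M₁ = 1374.9587 − 1682.4531 = -307.4944 billion.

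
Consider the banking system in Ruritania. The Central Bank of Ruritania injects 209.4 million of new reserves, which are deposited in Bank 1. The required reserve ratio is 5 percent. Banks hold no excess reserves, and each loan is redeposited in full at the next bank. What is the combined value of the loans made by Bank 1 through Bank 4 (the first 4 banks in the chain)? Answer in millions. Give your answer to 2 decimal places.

738.01 million

Bank i lends (1 − rr)^i of the original deposit: Bank 1 lends 209.4·0.9500 = 198.9300, Bank 2 lends 209.4·0.9500² = 188.9835, and so on.
Summing a geometric series: total = 209.4·[0.9500·(1 − 0.9500^4) / (1 − 0.9500)] ≈ 738.0054 million.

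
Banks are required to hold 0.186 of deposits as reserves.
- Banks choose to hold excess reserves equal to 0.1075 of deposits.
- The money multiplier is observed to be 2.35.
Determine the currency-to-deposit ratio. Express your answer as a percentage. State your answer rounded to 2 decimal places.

Using m = 2.35. From m = (1 + c)/(c + rr + e), rearranging gives 1 + c = m·(c + rr + e), so c·(1 − m) = m·(rr + e) − 1.
Hence c = [m·(rr + e) − 1]/(1 − m) = [2.35 × (0.186 + 0.1075) − 1] / (1 − 2.35) ≈ 0.229833.

22.98%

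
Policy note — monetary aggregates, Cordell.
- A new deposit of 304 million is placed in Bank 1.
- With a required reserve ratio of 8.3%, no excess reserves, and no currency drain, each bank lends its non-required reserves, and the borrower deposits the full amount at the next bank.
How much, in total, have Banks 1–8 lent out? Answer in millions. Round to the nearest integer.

1679 million

Bank i lends (1 − rr)^i of the original deposit: Bank 1 lends 304·0.9170 = 278.7680, Bank 2 lends 304·0.9170² ≈ 255.6303, and so on.
Summing a geometric series: total = 304·[0.9170·(1 − 0.9170^8) / (1 − 0.9170)] ≈ 1679.3845 million.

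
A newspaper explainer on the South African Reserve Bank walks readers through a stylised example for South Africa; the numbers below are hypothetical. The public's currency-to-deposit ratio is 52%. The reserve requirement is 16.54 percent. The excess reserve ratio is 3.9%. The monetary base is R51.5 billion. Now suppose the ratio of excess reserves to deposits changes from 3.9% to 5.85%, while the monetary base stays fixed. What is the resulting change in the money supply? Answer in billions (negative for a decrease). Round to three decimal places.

Initially m₁ = (1 + 0.52) / (0.1654 + 0.039 + 0.52) ≈ 2.098288, so M₁ = 2.098288 × 51.5 ≈ 108.0618 billion.
After the change m₂ = (1 + 0.52) / (0.1654 + 0.0585 + 0.52) ≈ 2.043285, so M₂ = 2.043285 × 51.5 ≈ 105.2292 billion.
ΔM = M₂ − M₁ = 105.2292 − 108.0618 = -2.8326 billion.

-2.833 billion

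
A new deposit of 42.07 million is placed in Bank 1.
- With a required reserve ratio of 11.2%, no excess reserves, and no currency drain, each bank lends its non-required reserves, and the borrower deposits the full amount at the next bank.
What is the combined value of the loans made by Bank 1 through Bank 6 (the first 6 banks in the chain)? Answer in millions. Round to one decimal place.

170.0 million

Bank i lends (1 − rr)^i of the original deposit: Bank 1 lends 42.07·0.8880 ≈ 37.3582, Bank 2 lends 42.07·0.8880² ≈ 33.1740, and so on.
Summing a geometric series: total = 42.07·[0.8880·(1 − 0.8880^6) / (1 − 0.8880)] ≈ 170.0070 million.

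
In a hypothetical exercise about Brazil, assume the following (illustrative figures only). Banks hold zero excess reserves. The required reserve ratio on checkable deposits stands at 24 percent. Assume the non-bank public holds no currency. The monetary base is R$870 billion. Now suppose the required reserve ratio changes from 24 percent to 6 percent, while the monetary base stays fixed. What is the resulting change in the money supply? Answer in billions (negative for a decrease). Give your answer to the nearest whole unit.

Initially m₁ = 1 / (0.24) ≈ 4.1667, so M₁ = 4.1667 × 870 = 3625.029 billion.
After the change m₂ = 1 / (0.06) ≈ 16.6667, so M₂ = 16.6667 × 870 = 14500.029 billion.
ΔM = M₂ − M₁ = 14500.029 − 3625.029 = 10875 billion.

R$10875 billion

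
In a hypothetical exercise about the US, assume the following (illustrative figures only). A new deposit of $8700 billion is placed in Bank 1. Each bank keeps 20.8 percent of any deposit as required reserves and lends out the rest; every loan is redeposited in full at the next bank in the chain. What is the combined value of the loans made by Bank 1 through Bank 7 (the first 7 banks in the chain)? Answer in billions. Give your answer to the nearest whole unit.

$26652 billion

Bank i lends (1 − rr)^i of the original deposit: Bank 1 lends 8700·0.7920 = 6890.4000, Bank 2 lends 8700·0.7920² = 5457.1968, and so on.
Summing a geometric series: total = 8700·[0.7920·(1 − 0.7920^7) / (1 − 0.7920)] ≈ 26651.6607 billion.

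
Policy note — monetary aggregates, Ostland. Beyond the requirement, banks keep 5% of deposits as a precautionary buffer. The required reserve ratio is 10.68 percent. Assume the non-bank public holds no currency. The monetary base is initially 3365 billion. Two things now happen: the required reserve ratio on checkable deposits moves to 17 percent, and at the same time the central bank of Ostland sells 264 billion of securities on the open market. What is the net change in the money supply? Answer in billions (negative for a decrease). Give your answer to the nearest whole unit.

Before: m₁ = 1 / (0.1068 + 0.05) ≈ 6.37755, MB₁ = 3365, so M₁ = 6.37755 × 3365 ≈ 21460.4558 billion.
After: m₂ = 1 / (0.17 + 0.05) ≈ 4.54545, MB₂ = 3365 − 264 = 3101, so M₂ = 4.54545 × 3101 ≈ 14095.4405 billion.
ΔM = M₂ − M₁ = 14095.4405 − 21460.4558 = -7365.0153 billion.

-7365 billion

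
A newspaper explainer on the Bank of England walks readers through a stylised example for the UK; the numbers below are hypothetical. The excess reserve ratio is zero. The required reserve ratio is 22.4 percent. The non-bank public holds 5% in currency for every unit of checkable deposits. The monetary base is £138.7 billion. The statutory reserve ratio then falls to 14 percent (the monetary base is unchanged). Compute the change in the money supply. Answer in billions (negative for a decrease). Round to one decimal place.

Initially m₁ = (1 + 0.05) / (0.224 + 0.05) ≈ 3.83212, so M₁ = 3.83212 × 138.7 ≈ 531.515 billion.
After the change m₂ = (1 + 0.05) / (0.14 + 0.05) ≈ 5.52632, so M₂ = 5.52632 × 138.7 ≈ 766.5006 billion.
ΔM = M₂ − M₁ = 766.5006 − 531.515 = 234.9856 billion.

£235.0 billion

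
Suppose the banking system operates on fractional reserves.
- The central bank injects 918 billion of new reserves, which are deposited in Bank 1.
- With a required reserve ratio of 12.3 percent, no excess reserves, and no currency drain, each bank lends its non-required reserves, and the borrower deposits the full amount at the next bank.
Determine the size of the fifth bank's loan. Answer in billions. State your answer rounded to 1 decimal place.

Each bank lends a fraction (1 − rr) = 0.8770 of the deposit it receives, so Bank 5 receives 918·0.8770^4 and lends 918·0.8770^5 ≈ 476.2562 billion.

476.3 billion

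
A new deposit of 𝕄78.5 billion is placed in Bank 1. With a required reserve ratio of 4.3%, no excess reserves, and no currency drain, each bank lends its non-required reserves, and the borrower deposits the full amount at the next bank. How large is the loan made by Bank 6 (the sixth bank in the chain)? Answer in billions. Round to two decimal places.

𝕄60.30 billion

Each bank lends a fraction (1 − rr) = 0.9570 of the deposit it receives, so Bank 6 receives 78.5·0.9570^5 and lends 78.5·0.9570^6 ≈ 60.3033 billion.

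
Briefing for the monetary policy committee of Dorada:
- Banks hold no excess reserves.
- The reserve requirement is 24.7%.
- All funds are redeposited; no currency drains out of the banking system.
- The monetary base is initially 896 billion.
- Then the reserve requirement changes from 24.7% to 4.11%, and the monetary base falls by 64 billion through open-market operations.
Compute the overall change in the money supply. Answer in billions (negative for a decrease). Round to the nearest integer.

16616 billion

Before: m₁ = 1 / (0.247) ≈ 4.0486, MB₁ = 896, so M₁ = 4.0486 × 896 = 3627.5456 billion.
After: m₂ = 1 / (0.0411) ≈ 24.3309, MB₂ = 896 − 64 = 832, so M₂ = 24.3309 × 832 = 20243.3088 billion.
ΔM = M₂ − M₁ = 20243.3088 − 3627.5456 = 16615.7632 billion.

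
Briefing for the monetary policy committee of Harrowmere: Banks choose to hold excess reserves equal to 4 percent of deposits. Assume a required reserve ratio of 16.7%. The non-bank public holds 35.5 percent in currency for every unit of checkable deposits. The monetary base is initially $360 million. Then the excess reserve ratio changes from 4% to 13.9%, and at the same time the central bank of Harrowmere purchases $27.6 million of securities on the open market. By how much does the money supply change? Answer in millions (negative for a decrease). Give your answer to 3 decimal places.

Before: m₁ = (1 + 0.355) / (0.167 + 0.04 + 0.355) ≈ 2.4110320, MB₁ = 360, so M₁ = 2.4110320 × 360 ≈ 867.9715 million.
After: m₂ = (1 + 0.355) / (0.167 + 0.139 + 0.355) ≈ 2.0499244, MB₂ = 360 + 27.6 = 387.6, so M₂ = 2.0499244 × 387.6 ≈ 794.5507 million.
ΔM = M₂ − M₁ = 794.5507 − 867.9715 = -73.4208 million.

-73.421 million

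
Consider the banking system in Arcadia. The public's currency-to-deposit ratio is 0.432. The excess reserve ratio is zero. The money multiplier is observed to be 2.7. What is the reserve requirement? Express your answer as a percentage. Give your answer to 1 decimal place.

9.8%

Using m = 2.7. Since m = (1 + c)/(c + rr + e), the denominator satisfies c + rr + e = (1 + c)/m = (1 + 0.432) / 2.7 ≈ 0.530370.
With c = 0.432 and e = 0, the reserve requirement is 0.530370 − 0.432 − 0 = 0.09837.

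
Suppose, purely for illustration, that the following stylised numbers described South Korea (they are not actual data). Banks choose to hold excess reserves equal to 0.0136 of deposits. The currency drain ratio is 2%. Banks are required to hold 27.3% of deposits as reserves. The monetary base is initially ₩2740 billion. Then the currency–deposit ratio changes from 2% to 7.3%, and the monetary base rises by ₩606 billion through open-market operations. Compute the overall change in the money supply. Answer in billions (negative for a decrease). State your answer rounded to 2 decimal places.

₩868.57 billion

Before: m₁ = (1 + 0.02) / (0.273 + 0.0136 + 0.02) ≈ 3.3268102, MB₁ = 2740, so M₁ = 3.3268102 × 2740 ≈ 9115.4599 billion.
After: m₂ = (1 + 0.073) / (0.273 + 0.0136 + 0.073) ≈ 2.9838710, MB₂ = 2740 + 606 = 3346, so M₂ = 2.9838710 × 3346 ≈ 9984.0324 billion.
ΔM = M₂ − M₁ = 9984.0324 − 9115.4599 = 868.5725 billion.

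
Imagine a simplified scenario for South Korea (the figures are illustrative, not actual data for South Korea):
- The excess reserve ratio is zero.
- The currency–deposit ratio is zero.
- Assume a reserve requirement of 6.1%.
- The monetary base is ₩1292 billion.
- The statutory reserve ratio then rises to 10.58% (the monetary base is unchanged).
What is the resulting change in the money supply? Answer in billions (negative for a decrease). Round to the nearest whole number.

Initially m₁ = 1 / (0.061) ≈ 16.39344, so M₁ = 16.39344 × 1292 ≈ 21180.3245 billion.
After the change m₂ = 1 / (0.1058) ≈ 9.45180, so M₂ = 9.45180 × 1292 = 12211.7256 billion.
ΔM = M₂ − M₁ = 12211.7256 − 21180.3245 = -8968.5989 billion.

-8969 billion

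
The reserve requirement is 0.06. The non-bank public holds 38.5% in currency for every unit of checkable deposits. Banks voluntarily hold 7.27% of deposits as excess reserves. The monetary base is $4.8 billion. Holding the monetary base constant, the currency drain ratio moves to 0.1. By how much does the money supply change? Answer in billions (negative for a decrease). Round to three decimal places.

$9.849 billion

Initially m₁ = (1 + 0.385) / (0.06 + 0.0727 + 0.385) ≈ 2.67529, so M₁ = 2.67529 × 4.8 ≈ 12.8414 billion.
After the change m₂ = (1 + 0.1) / (0.06 + 0.0727 + 0.1) ≈ 4.72712, so M₂ = 4.72712 × 4.8 ≈ 22.6902 billion.
ΔM = M₂ − M₁ = 22.6902 − 12.8414 = 9.8488 billion.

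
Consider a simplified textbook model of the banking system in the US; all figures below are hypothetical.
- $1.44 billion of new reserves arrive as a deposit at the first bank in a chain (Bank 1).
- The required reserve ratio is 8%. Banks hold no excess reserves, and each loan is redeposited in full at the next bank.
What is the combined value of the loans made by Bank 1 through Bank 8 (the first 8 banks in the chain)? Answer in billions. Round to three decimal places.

Bank i lends (1 − rr)^i of the original deposit: Bank 1 lends 1.44·0.9200 = 1.3248, Bank 2 lends 1.44·0.9200² ≈ 1.2188, and so on.
Summing a geometric series: total = 1.44·[0.9200·(1 − 0.9200^8) / (1 − 0.9200)] ≈ 8.0611 billion.

$8.061 billion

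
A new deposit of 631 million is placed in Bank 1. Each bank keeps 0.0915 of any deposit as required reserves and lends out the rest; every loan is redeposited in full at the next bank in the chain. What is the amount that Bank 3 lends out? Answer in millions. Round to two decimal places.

473.16 million

Each bank lends a fraction (1 − rr) = 0.9085 of the deposit it receives, so Bank 3 receives 631·0.9085^2 and lends 631·0.9085^3 ≈ 473.1558 million.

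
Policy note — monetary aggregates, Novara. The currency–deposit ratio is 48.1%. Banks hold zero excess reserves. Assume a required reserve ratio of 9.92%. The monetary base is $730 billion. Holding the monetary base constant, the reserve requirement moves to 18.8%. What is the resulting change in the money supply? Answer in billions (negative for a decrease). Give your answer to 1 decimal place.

-247.3 billion

Initially m₁ = (1 + 0.481) / (0.0992 + 0.481) ≈ 2.55257, so M₁ = 2.55257 × 730 = 1863.3761 billion.
After the change m₂ = (1 + 0.481) / (0.188 + 0.481) ≈ 2.21375, so M₂ = 2.21375 × 730 = 1616.0375 billion.
ΔM = M₂ − M₁ = 1616.0375 − 1863.3761 = -247.3386 billion.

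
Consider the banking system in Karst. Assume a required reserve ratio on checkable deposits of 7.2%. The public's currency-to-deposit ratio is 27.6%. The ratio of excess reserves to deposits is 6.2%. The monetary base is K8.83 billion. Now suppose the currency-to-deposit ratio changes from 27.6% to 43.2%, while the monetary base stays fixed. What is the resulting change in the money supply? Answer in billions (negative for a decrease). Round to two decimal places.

Initially m₁ = (1 + 0.276) / (0.072 + 0.062 + 0.276) ≈ 3.1122, so M₁ = 3.1122 × 8.83 ≈ 27.4807 billion.
After the change m₂ = (1 + 0.432) / (0.072 + 0.062 + 0.432) ≈ 2.53, so M₂ = 2.53 × 8.83 = 22.3399 billion.
ΔM = M₂ − M₁ = 22.3399 − 27.4807 = -5.1408 billion.

-5.14 billion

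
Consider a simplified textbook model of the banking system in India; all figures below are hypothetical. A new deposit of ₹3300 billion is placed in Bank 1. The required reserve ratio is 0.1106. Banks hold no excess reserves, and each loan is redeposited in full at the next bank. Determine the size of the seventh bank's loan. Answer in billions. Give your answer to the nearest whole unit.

Each bank lends a fraction (1 − rr) = 0.8894 of the deposit it receives, so Bank 7 receives 3300·0.8894^6 and lends 3300·0.8894^7 ≈ 1452.7598 billion.

₹1453 billion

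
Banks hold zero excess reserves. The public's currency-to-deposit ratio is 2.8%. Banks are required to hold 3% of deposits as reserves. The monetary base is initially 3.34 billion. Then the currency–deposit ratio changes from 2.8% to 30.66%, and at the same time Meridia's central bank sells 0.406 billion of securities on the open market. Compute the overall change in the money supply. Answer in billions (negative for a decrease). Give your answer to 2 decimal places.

-47.81 billion

Before: m₁ = (1 + 0.028) / (0.03 + 0.028) ≈ 17.7241, MB₁ = 3.34, so M₁ = 17.7241 × 3.34 ≈ 59.1985 billion.
After: m₂ = (1 + 0.3066) / (0.03 + 0.3066) ≈ 3.8818, MB₂ = 3.34 − 0.406 = 2.934, so M₂ = 3.8818 × 2.934 ≈ 11.3892 billion.
ΔM = M₂ − M₁ = 11.3892 − 59.1985 = -47.8093 billion.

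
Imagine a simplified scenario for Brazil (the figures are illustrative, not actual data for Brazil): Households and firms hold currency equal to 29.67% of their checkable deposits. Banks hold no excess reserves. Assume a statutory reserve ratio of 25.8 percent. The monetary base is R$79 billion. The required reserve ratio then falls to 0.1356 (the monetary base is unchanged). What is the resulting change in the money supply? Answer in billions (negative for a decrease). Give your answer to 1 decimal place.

R$52.3 billion

Initially m₁ = (1 + 0.2967) / (0.258 + 0.2967) ≈ 2.3377, so M₁ = 2.3377 × 79 = 184.6783 billion.
After the change m₂ = (1 + 0.2967) / (0.1356 + 0.2967) ≈ 2.9995, so M₂ = 2.9995 × 79 = 236.9605 billion.
ΔM = M₂ − M₁ = 236.9605 − 184.6783 = 52.2822 billion.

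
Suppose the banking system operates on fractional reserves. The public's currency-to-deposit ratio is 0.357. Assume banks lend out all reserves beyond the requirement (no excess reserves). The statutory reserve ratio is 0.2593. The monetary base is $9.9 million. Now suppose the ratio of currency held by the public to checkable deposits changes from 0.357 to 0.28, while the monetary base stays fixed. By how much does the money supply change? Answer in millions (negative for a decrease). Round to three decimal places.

Initially m₁ = (1 + 0.357) / (0.2593 + 0.357) ≈ 2.20185, so M₁ = 2.20185 × 9.9 ≈ 21.7983 million.
After the change m₂ = (1 + 0.28) / (0.2593 + 0.28) ≈ 2.37345, so M₂ = 2.37345 × 9.9 ≈ 23.4972 million.
ΔM = M₂ − M₁ = 23.4972 − 21.7983 = 1.6989 million.

$1.699 million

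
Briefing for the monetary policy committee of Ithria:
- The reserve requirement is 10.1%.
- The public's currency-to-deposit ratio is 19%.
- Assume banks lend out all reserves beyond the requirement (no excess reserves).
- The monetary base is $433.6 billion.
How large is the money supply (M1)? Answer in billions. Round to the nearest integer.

The money multiplier is m = (1 + c) / (rr + c) = (1 + 0.19) / (0.101 + 0.19) ≈ 4.0893.
So M = m × MB = 4.0893 × 433.6 ≈ 1773.1205 billion.

$1773 billion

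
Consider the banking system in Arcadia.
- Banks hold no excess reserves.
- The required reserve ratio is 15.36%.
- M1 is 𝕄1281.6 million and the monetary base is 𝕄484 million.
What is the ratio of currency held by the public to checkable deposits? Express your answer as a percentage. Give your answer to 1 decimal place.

Using m = M/MB = 1281.6/484 ≈ 2.647934. From m = (1 + c)/(c + rr + e), rearranging gives 1 + c = m·(c + rr + e), so c·(1 − m) = m·(rr + e) − 1.
Hence c = [m·(rr + e) − 1]/(1 − m) = [2.647934 × (0.1536 + 0) − 1] / (1 − 2.647934) ≈ 0.360013.

36.0%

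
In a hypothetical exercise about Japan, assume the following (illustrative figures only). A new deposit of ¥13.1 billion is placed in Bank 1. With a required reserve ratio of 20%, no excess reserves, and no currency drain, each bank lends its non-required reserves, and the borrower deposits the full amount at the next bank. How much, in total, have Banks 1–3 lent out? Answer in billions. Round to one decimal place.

Bank i lends (1 − rr)^i of the original deposit: Bank 1 lends 13.1·0.8000 = 10.4800, Bank 2 lends 13.1·0.8000² = 8.3840, and so on.
Summing a geometric series: total = 13.1·[0.8000·(1 − 0.8000^3) / (1 − 0.8000)] = 25.5712 billion.

¥25.6 billion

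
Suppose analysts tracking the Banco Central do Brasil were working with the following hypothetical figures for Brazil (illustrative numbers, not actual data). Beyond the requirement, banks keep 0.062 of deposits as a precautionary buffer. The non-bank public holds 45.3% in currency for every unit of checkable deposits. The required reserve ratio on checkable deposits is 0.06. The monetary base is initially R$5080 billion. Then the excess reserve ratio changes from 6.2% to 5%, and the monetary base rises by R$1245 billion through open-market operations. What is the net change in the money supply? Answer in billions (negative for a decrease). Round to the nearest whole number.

R$3487 billion

Before: m₁ = (1 + 0.453) / (0.06 + 0.062 + 0.453) ≈ 2.52696, MB₁ = 5080, so M₁ = 2.52696 × 5080 = 12836.9568 billion.
After: m₂ = (1 + 0.453) / (0.06 + 0.05 + 0.453) ≈ 2.58082, MB₂ = 5080 + 1245 = 6325, so M₂ = 2.58082 × 6325 = 16323.6865 billion.
ΔM = M₂ − M₁ = 16323.6865 − 12836.9568 = 3486.7297 billion.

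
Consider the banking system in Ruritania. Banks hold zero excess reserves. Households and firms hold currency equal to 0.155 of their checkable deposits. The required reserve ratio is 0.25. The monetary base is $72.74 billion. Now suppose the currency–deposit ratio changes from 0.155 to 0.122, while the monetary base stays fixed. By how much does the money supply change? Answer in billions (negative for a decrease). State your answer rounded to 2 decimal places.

$11.95 billion

Initially m₁ = (1 + 0.155) / (0.25 + 0.155) ≈ 2.85185, so M₁ = 2.85185 × 72.74 ≈ 207.4436 billion.
After the change m₂ = (1 + 0.122) / (0.25 + 0.122) ≈ 3.01613, so M₂ = 3.01613 × 72.74 ≈ 219.3933 billion.
ΔM = M₂ − M₁ = 219.3933 − 207.4436 = 11.9497 billion.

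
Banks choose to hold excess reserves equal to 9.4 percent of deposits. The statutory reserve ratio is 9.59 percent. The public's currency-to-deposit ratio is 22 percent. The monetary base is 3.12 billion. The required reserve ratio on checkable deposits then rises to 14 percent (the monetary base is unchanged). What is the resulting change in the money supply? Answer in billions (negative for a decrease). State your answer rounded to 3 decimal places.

-0.902 billion

Initially m₁ = (1 + 0.22) / (0.0959 + 0.094 + 0.22) ≈ 2.97634, so M₁ = 2.97634 × 3.12 ≈ 9.2862 billion.
After the change m₂ = (1 + 0.22) / (0.14 + 0.094 + 0.22) ≈ 2.68722, so M₂ = 2.68722 × 3.12 ≈ 8.3841 billion.
ΔM = M₂ − M₁ = 8.3841 − 9.2862 = -0.9021 billion.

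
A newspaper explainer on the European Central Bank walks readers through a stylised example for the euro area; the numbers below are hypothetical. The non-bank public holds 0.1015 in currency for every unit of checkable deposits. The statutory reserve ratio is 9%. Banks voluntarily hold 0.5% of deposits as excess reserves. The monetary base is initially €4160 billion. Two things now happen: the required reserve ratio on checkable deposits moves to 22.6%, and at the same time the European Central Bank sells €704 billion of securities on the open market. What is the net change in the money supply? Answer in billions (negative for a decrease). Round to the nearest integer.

-11870 billion

Before: m₁ = (1 + 0.1015) / (0.09 + 0.005 + 0.1015) ≈ 5.60560, MB₁ = 4160, so M₁ = 5.60560 × 4160 = 23319.296 billion.
After: m₂ = (1 + 0.1015) / (0.226 + 0.005 + 0.1015) ≈ 3.31278, MB₂ = 4160 − 704 = 3456, so M₂ = 3.31278 × 3456 ≈ 11448.9677 billion.
ΔM = M₂ − M₁ = 11448.9677 − 23319.296 = -11870.3283 billion.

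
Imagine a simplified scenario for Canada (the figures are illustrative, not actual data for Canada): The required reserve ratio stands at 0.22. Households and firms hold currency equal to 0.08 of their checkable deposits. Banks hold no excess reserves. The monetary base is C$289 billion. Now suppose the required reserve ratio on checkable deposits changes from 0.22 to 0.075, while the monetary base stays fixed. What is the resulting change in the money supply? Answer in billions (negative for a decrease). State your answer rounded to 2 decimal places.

C$973.28 billion

Initially m₁ = (1 + 0.08) / (0.22 + 0.08) = 3.6, so M₁ = 3.6 × 289 = 1040.4 billion.
After the change m₂ = (1 + 0.08) / (0.075 + 0.08) ≈ 6.967742, so M₂ = 6.967742 × 289 ≈ 2013.6774 billion.
ΔM = M₂ − M₁ = 2013.6774 − 1040.4 = 973.2774 billion.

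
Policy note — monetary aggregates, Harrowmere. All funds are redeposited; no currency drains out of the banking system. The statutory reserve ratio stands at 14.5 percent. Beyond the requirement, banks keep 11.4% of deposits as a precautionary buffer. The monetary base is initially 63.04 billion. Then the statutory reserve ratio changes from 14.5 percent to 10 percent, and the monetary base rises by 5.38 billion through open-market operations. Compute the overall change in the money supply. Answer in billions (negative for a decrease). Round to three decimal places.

Before: m₁ = 1 / (0.145 + 0.114) ≈ 3.861004, MB₁ = 63.04, so M₁ = 3.861004 × 63.04 ≈ 243.3977 billion.
After: m₂ = 1 / (0.1 + 0.114) ≈ 4.672897, MB₂ = 63.04 + 5.38 = 68.42, so M₂ = 4.672897 × 68.42 ≈ 319.7196 billion.
ΔM = M₂ − M₁ = 319.7196 − 243.3977 = 76.3219 billion.

76.322 billion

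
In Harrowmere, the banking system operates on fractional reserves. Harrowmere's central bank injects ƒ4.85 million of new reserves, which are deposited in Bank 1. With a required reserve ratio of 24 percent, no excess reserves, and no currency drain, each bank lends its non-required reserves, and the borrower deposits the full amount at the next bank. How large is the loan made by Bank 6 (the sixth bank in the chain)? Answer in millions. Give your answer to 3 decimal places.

ƒ0.935 million

Each bank lends a fraction (1 − rr) = 0.7600 of the deposit it receives, so Bank 6 receives 4.85·0.7600^5 and lends 4.85·0.7600^6 ≈ 0.9346 million.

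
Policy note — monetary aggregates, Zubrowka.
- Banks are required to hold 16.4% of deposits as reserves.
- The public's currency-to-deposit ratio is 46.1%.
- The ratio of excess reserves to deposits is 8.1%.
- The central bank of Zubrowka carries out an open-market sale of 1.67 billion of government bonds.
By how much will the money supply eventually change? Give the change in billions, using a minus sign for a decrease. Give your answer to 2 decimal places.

The money multiplier is m = (1 + c) / (rr + e + c) = (1 + 0.461) / (0.164 + 0.081 + 0.461) ≈ 2.0694.
The sale removes 1.67 billion of base, so ΔM = m × ΔMB = 2.0694 × (−1.67) ≈ -3.4559 billion.

-3.46 billion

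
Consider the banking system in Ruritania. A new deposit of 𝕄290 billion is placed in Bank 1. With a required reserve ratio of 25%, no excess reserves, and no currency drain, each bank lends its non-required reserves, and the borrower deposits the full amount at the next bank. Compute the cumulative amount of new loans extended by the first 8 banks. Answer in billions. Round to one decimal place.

Bank i lends (1 − rr)^i of the original deposit: Bank 1 lends 290·0.7500 = 217.5000, Bank 2 lends 290·0.7500² = 163.1250, and so on.
Summing a geometric series: total = 290·[0.7500·(1 − 0.7500^8) / (1 − 0.7500)] ≈ 782.9018 billion.

𝕄782.9 billion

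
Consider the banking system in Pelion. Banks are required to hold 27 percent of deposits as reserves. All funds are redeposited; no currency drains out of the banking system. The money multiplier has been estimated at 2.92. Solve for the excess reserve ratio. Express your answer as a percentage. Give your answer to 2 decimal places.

7.25%

Using m = 2.92. Since m = (1 + c)/(c + rr + e), the denominator satisfies c + rr + e = (1 + c)/m = (1 + 0) / 2.92 ≈ 0.342466.
With c = 0 and rr = 0.27, the excess reserve ratio is 0.342466 − 0 − 0.27 = 0.072466.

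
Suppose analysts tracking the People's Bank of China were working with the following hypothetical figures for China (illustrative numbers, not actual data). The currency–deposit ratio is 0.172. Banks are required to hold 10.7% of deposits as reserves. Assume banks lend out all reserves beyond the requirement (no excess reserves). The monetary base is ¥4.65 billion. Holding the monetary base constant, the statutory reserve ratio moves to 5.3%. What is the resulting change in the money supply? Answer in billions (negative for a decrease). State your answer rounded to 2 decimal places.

¥4.69 billion

Initially m₁ = (1 + 0.172) / (0.107 + 0.172) ≈ 4.2007, so M₁ = 4.2007 × 4.65 ≈ 19.5333 billion.
After the change m₂ = (1 + 0.172) / (0.053 + 0.172) ≈ 5.2089, so M₂ = 5.2089 × 4.65 ≈ 24.2214 billion.
ΔM = M₂ − M₁ = 24.2214 − 19.5333 = 4.6881 billion.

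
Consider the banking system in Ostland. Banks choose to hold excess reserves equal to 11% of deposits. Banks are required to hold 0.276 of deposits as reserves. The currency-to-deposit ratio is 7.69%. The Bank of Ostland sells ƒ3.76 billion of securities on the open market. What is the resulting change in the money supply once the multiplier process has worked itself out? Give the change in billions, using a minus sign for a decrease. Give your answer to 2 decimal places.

-8.75 billion

The money multiplier is m = (1 + c) / (rr + e + c) = (1 + 0.0769) / (0.276 + 0.11 + 0.0769) ≈ 2.3264.
The sale removes 3.76 billion of base, so ΔM = m × ΔMB = 2.3264 × (−3.76) ≈ -8.7473 billion.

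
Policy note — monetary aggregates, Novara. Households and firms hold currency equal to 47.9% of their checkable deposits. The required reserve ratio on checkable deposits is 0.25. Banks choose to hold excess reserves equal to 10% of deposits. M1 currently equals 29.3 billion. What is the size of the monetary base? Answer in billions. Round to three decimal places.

16.423 billion

The money multiplier is m = (1 + c) / (rr + e + c) = (1 + 0.479) / (0.25 + 0.1 + 0.479) ≈ 1.784077.
MB = M / m = 29.3 / 1.784077 ≈ 16.4231 billion.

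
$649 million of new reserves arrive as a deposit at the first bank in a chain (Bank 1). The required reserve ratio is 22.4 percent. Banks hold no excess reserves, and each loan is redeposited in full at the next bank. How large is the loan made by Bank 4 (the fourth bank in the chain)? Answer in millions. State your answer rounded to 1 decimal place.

Each bank lends a fraction (1 − rr) = 0.7760 of the deposit it receives, so Bank 4 receives 649·0.7760^3 and lends 649·0.7760^4 ≈ 235.3377 million.

$235.3 million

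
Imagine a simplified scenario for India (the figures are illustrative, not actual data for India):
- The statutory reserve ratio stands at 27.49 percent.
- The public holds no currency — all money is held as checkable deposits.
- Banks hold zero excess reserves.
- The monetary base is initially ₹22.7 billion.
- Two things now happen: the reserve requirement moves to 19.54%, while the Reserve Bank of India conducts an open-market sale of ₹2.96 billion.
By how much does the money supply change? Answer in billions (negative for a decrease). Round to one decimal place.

₹18.4 billion

Before: m₁ = 1 / (0.2749) ≈ 3.6377, MB₁ = 22.7, so M₁ = 3.6377 × 22.7 ≈ 82.5758 billion.
After: m₂ = 1 / (0.1954) ≈ 5.1177, MB₂ = 22.7 − 2.96 = 19.74, so M₂ = 5.1177 × 19.74 ≈ 101.0234 billion.
ΔM = M₂ − M₁ = 101.0234 − 82.5758 = 18.4476 billion.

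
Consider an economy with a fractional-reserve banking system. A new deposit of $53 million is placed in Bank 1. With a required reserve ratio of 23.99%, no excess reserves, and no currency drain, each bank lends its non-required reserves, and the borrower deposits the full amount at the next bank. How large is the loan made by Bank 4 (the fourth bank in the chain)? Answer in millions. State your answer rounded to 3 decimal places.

Each bank lends a fraction (1 − rr) = 0.7601 of the deposit it receives, so Bank 4 receives 53·0.7601^3 and lends 53·0.7601^4 ≈ 17.6913 million.

$17.691 million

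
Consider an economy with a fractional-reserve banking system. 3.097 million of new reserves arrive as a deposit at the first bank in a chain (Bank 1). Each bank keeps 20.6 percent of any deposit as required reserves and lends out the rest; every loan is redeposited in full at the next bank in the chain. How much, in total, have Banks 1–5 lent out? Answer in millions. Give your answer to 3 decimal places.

Bank i lends (1 − rr)^i of the original deposit: Bank 1 lends 3.097·0.7940 ≈ 2.4590, Bank 2 lends 3.097·0.7940² ≈ 1.9525, and so on.
Summing a geometric series: total = 3.097·[0.7940·(1 − 0.7940^5) / (1 − 0.7940)] ≈ 8.1700 million.

8.170 million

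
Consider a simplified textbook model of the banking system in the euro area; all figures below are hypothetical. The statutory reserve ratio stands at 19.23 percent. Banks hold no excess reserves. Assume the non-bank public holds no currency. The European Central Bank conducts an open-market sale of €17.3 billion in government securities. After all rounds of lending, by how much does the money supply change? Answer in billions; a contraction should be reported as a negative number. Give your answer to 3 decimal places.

The simple money multiplier is m = 1/rr = 1/0.1923 ≈ 5.200208.
An open-market sale reduces the monetary base by 17.3 billion, so ΔM = m × ΔMB = 5.200208 × (−17.3) ≈ -89.9636 billion.

-89.964 billion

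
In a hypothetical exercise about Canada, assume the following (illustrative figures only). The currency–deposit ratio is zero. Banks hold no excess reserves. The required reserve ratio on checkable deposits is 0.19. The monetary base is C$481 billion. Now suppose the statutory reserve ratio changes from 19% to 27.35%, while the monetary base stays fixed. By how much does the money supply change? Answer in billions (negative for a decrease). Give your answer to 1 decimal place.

Initially m₁ = 1 / (0.19) ≈ 5.26316, so M₁ = 5.26316 × 481 ≈ 2531.58 billion.
After the change m₂ = 1 / (0.2735) ≈ 3.65631, so M₂ = 3.65631 × 481 ≈ 1758.6851 billion.
ΔM = M₂ − M₁ = 1758.6851 − 2531.58 = -772.8949 billion.

-772.9 billion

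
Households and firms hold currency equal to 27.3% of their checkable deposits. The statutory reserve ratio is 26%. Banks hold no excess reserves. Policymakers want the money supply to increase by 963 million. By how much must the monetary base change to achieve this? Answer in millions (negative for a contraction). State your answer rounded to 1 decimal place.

The money multiplier is m = (1 + c) / (rr + c) = (1 + 0.273) / (0.26 + 0.273) ≈ 2.38837.
ΔMB = ΔM / m = (+963) / 2.38837 ≈ 403.2039 million.

403.2 million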